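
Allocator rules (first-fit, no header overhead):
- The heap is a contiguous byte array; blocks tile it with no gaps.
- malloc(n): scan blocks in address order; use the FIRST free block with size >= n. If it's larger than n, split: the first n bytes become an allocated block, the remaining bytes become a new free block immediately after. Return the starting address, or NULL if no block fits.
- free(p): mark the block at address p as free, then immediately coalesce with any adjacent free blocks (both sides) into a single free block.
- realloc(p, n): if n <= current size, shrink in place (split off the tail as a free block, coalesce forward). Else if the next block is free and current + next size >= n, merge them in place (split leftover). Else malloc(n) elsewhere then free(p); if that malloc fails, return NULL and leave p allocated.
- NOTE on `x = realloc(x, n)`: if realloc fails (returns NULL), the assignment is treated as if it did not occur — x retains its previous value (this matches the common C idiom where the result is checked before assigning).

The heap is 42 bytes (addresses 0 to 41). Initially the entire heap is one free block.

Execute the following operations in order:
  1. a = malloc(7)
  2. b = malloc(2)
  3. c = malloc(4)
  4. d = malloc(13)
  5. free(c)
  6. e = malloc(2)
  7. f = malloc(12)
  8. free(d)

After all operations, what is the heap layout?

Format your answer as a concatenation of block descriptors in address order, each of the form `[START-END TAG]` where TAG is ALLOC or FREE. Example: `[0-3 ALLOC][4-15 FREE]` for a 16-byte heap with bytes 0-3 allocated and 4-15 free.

Answer: [0-6 ALLOC][7-8 ALLOC][9-10 ALLOC][11-25 FREE][26-37 ALLOC][38-41 FREE]

Derivation:
Op 1: a = malloc(7) -> a = 0; heap: [0-6 ALLOC][7-41 FREE]
Op 2: b = malloc(2) -> b = 7; heap: [0-6 ALLOC][7-8 ALLOC][9-41 FREE]
Op 3: c = malloc(4) -> c = 9; heap: [0-6 ALLOC][7-8 ALLOC][9-12 ALLOC][13-41 FREE]
Op 4: d = malloc(13) -> d = 13; heap: [0-6 ALLOC][7-8 ALLOC][9-12 ALLOC][13-25 ALLOC][26-41 FREE]
Op 5: free(c) -> (freed c); heap: [0-6 ALLOC][7-8 ALLOC][9-12 FREE][13-25 ALLOC][26-41 FREE]
Op 6: e = malloc(2) -> e = 9; heap: [0-6 ALLOC][7-8 ALLOC][9-10 ALLOC][11-12 FREE][13-25 ALLOC][26-41 FREE]
Op 7: f = malloc(12) -> f = 26; heap: [0-6 ALLOC][7-8 ALLOC][9-10 ALLOC][11-12 FREE][13-25 ALLOC][26-37 ALLOC][38-41 FREE]
Op 8: free(d) -> (freed d); heap: [0-6 ALLOC][7-8 ALLOC][9-10 ALLOC][11-25 FREE][26-37 ALLOC][38-41 FREE]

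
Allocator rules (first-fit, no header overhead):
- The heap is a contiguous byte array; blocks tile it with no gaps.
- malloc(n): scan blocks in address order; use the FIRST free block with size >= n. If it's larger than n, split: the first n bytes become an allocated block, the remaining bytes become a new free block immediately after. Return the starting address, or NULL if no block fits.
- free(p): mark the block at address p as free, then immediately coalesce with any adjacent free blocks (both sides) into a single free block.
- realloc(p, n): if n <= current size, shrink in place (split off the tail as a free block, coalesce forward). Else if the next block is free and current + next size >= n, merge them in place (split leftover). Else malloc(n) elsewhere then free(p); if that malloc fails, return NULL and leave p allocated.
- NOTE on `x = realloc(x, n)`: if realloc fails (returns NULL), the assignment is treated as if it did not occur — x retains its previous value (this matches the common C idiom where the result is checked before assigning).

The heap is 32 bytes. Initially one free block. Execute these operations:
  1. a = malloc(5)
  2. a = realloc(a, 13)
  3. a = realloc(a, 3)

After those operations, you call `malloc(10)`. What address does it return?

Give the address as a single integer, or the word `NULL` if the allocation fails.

Answer: 3

Derivation:
Op 1: a = malloc(5) -> a = 0; heap: [0-4 ALLOC][5-31 FREE]
Op 2: a = realloc(a, 13) -> a = 0; heap: [0-12 ALLOC][13-31 FREE]
Op 3: a = realloc(a, 3) -> a = 0; heap: [0-2 ALLOC][3-31 FREE]
malloc(10): first-fit scan over [0-2 ALLOC][3-31 FREE] -> 3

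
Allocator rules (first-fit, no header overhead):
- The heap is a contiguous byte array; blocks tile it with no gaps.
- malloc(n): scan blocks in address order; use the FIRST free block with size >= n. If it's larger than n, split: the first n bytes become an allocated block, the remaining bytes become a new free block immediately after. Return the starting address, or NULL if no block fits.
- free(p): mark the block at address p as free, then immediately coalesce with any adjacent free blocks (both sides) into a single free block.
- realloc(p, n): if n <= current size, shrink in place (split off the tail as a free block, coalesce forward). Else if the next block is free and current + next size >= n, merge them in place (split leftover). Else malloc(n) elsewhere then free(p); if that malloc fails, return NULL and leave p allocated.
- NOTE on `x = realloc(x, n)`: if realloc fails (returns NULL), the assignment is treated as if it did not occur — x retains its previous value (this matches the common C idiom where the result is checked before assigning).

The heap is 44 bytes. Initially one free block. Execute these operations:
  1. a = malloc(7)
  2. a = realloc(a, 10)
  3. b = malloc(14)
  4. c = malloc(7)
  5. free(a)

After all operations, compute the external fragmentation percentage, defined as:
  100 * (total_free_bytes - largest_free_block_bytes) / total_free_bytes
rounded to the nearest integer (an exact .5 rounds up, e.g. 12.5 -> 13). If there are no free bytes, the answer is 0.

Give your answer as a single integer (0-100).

Answer: 43

Derivation:
Op 1: a = malloc(7) -> a = 0; heap: [0-6 ALLOC][7-43 FREE]
Op 2: a = realloc(a, 10) -> a = 0; heap: [0-9 ALLOC][10-43 FREE]
Op 3: b = malloc(14) -> b = 10; heap: [0-9 ALLOC][10-23 ALLOC][24-43 FREE]
Op 4: c = malloc(7) -> c = 24; heap: [0-9 ALLOC][10-23 ALLOC][24-30 ALLOC][31-43 FREE]
Op 5: free(a) -> (freed a); heap: [0-9 FREE][10-23 ALLOC][24-30 ALLOC][31-43 FREE]
Free blocks: [10 13] total_free=23 largest=13 -> 100*(23-13)/23 = 1000/23 ≈ 43.478 -> rounds to 43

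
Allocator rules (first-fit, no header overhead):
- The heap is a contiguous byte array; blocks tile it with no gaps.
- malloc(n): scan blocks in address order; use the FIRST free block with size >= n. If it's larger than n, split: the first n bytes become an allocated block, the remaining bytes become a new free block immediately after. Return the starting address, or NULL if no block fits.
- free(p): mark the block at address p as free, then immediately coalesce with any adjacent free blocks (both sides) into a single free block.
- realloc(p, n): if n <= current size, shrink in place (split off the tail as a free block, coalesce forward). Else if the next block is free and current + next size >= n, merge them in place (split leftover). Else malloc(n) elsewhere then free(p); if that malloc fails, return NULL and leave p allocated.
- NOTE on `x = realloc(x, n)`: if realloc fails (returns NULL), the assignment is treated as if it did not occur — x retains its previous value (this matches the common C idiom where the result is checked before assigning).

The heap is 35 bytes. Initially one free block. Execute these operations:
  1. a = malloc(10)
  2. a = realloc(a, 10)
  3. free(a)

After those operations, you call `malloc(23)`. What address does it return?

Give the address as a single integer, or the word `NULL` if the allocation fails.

Answer: 0

Derivation:
Op 1: a = malloc(10) -> a = 0; heap: [0-9 ALLOC][10-34 FREE]
Op 2: a = realloc(a, 10) -> a = 0; heap: [0-9 ALLOC][10-34 FREE]
Op 3: free(a) -> (freed a); heap: [0-34 FREE]
malloc(23): first-fit scan over [0-34 FREE] -> 0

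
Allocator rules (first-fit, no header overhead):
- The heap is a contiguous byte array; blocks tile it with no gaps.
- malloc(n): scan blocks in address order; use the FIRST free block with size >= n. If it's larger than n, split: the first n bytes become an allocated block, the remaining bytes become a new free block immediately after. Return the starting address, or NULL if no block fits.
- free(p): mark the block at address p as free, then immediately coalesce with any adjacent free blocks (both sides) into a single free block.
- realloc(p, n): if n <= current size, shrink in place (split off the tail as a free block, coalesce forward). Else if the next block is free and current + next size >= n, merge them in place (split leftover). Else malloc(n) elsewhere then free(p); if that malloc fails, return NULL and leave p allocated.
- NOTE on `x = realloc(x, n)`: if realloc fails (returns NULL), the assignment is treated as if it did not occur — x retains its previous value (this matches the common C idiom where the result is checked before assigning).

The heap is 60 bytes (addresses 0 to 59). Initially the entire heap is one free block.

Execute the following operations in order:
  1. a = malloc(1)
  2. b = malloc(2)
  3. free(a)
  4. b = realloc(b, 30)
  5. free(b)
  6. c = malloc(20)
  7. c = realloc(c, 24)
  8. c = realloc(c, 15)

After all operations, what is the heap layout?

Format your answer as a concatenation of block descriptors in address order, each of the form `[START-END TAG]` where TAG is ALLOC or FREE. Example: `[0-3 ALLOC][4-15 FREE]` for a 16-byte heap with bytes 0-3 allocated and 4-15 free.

Op 1: a = malloc(1) -> a = 0; heap: [0-0 ALLOC][1-59 FREE]
Op 2: b = malloc(2) -> b = 1; heap: [0-0 ALLOC][1-2 ALLOC][3-59 FREE]
Op 3: free(a) -> (freed a); heap: [0-0 FREE][1-2 ALLOC][3-59 FREE]
Op 4: b = realloc(b, 30) -> b = 1; heap: [0-0 FREE][1-30 ALLOC][31-59 FREE]
Op 5: free(b) -> (freed b); heap: [0-59 FREE]
Op 6: c = malloc(20) -> c = 0; heap: [0-19 ALLOC][20-59 FREE]
Op 7: c = realloc(c, 24) -> c = 0; heap: [0-23 ALLOC][24-59 FREE]
Op 8: c = realloc(c, 15) -> c = 0; heap: [0-14 ALLOC][15-59 FREE]

Answer: [0-14 ALLOC][15-59 FREE]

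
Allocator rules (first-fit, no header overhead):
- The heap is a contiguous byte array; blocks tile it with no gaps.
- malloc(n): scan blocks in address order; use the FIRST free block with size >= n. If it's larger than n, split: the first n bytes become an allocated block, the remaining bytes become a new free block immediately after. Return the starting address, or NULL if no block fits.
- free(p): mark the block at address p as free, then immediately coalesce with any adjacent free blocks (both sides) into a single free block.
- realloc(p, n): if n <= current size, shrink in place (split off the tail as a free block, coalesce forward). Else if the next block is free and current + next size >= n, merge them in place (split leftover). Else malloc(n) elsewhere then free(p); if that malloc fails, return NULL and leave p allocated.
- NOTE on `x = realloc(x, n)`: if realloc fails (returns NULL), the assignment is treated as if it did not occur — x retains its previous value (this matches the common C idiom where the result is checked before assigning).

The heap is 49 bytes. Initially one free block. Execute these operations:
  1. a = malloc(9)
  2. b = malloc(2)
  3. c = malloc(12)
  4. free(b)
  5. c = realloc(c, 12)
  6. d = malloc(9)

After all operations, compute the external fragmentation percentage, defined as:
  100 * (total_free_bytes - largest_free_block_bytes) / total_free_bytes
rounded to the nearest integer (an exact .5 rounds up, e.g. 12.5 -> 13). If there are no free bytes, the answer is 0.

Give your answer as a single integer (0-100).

Answer: 11

Derivation:
Op 1: a = malloc(9) -> a = 0; heap: [0-8 ALLOC][9-48 FREE]
Op 2: b = malloc(2) -> b = 9; heap: [0-8 ALLOC][9-10 ALLOC][11-48 FREE]
Op 3: c = malloc(12) -> c = 11; heap: [0-8 ALLOC][9-10 ALLOC][11-22 ALLOC][23-48 FREE]
Op 4: free(b) -> (freed b); heap: [0-8 ALLOC][9-10 FREE][11-22 ALLOC][23-48 FREE]
Op 5: c = realloc(c, 12) -> c = 11; heap: [0-8 ALLOC][9-10 FREE][11-22 ALLOC][23-48 FREE]
Op 6: d = malloc(9) -> d = 23; heap: [0-8 ALLOC][9-10 FREE][11-22 ALLOC][23-31 ALLOC][32-48 FREE]
Free blocks: [2 17] total_free=19 largest=17 -> 100*(19-17)/19 = 200/19 ≈ 10.526 -> rounds to 11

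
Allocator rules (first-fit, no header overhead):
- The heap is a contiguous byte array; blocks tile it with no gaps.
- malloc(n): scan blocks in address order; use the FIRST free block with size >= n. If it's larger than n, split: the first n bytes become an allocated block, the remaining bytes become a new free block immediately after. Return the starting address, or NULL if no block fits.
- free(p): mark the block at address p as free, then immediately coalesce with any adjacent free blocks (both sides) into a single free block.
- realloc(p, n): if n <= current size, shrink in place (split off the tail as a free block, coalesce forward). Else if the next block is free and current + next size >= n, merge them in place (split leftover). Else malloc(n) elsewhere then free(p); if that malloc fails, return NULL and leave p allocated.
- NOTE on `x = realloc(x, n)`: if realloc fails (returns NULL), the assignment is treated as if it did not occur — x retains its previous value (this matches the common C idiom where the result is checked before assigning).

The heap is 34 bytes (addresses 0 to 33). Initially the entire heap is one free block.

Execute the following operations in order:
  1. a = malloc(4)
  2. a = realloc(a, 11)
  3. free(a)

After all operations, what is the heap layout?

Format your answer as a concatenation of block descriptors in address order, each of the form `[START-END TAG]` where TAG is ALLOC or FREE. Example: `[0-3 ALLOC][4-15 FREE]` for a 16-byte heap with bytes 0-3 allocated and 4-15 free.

Op 1: a = malloc(4) -> a = 0; heap: [0-3 ALLOC][4-33 FREE]
Op 2: a = realloc(a, 11) -> a = 0; heap: [0-10 ALLOC][11-33 FREE]
Op 3: free(a) -> (freed a); heap: [0-33 FREE]

Answer: [0-33 FREE]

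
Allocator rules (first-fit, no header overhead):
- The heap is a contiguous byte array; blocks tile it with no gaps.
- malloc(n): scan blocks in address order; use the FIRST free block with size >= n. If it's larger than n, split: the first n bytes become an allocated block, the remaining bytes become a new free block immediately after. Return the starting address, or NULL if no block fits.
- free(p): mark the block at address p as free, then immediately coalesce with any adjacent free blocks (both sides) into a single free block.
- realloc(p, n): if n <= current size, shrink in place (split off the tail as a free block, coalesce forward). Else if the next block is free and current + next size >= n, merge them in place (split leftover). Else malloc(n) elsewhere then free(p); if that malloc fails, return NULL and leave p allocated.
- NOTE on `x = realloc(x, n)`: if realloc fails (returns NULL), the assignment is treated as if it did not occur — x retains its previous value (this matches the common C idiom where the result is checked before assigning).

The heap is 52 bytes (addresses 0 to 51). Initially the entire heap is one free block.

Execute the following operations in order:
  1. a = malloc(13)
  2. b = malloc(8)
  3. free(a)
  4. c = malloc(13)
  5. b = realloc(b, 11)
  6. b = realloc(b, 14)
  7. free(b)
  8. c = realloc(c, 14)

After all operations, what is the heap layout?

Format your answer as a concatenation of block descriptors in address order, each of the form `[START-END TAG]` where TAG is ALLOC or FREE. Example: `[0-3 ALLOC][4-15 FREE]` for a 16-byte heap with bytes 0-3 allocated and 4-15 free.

Op 1: a = malloc(13) -> a = 0; heap: [0-12 ALLOC][13-51 FREE]
Op 2: b = malloc(8) -> b = 13; heap: [0-12 ALLOC][13-20 ALLOC][21-51 FREE]
Op 3: free(a) -> (freed a); heap: [0-12 FREE][13-20 ALLOC][21-51 FREE]
Op 4: c = malloc(13) -> c = 0; heap: [0-12 ALLOC][13-20 ALLOC][21-51 FREE]
Op 5: b = realloc(b, 11) -> b = 13; heap: [0-12 ALLOC][13-23 ALLOC][24-51 FREE]
Op 6: b = realloc(b, 14) -> b = 13; heap: [0-12 ALLOC][13-26 ALLOC][27-51 FREE]
Op 7: free(b) -> (freed b); heap: [0-12 ALLOC][13-51 FREE]
Op 8: c = realloc(c, 14) -> c = 0; heap: [0-13 ALLOC][14-51 FREE]

Answer: [0-13 ALLOC][14-51 FREE]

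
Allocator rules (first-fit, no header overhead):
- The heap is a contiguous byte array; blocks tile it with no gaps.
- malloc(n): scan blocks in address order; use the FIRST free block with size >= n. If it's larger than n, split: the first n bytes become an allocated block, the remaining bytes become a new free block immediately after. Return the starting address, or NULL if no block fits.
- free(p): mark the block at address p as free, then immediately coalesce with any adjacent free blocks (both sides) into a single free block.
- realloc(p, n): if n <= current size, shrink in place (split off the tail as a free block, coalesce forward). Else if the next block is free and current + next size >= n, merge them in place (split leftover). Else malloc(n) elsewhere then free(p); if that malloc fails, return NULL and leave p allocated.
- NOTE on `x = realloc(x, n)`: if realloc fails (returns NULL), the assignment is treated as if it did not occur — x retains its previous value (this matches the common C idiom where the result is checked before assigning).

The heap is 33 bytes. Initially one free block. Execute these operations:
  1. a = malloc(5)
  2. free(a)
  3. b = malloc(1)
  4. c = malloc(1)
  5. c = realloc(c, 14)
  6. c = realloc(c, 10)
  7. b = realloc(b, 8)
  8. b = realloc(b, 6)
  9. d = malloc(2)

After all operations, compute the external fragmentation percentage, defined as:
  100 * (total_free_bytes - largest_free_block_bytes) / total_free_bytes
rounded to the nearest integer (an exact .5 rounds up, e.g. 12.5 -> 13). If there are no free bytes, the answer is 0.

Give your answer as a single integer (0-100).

Op 1: a = malloc(5) -> a = 0; heap: [0-4 ALLOC][5-32 FREE]
Op 2: free(a) -> (freed a); heap: [0-32 FREE]
Op 3: b = malloc(1) -> b = 0; heap: [0-0 ALLOC][1-32 FREE]
Op 4: c = malloc(1) -> c = 1; heap: [0-0 ALLOC][1-1 ALLOC][2-32 FREE]
Op 5: c = realloc(c, 14) -> c = 1; heap: [0-0 ALLOC][1-14 ALLOC][15-32 FREE]
Op 6: c = realloc(c, 10) -> c = 1; heap: [0-0 ALLOC][1-10 ALLOC][11-32 FREE]
Op 7: b = realloc(b, 8) -> b = 11; heap: [0-0 FREE][1-10 ALLOC][11-18 ALLOC][19-32 FREE]
Op 8: b = realloc(b, 6) -> b = 11; heap: [0-0 FREE][1-10 ALLOC][11-16 ALLOC][17-32 FREE]
Op 9: d = malloc(2) -> d = 17; heap: [0-0 FREE][1-10 ALLOC][11-16 ALLOC][17-18 ALLOC][19-32 FREE]
Free blocks: [1 14] total_free=15 largest=14 -> 100*(15-14)/15 = 100/15 ≈ 6.667 -> rounds to 7

Answer: 7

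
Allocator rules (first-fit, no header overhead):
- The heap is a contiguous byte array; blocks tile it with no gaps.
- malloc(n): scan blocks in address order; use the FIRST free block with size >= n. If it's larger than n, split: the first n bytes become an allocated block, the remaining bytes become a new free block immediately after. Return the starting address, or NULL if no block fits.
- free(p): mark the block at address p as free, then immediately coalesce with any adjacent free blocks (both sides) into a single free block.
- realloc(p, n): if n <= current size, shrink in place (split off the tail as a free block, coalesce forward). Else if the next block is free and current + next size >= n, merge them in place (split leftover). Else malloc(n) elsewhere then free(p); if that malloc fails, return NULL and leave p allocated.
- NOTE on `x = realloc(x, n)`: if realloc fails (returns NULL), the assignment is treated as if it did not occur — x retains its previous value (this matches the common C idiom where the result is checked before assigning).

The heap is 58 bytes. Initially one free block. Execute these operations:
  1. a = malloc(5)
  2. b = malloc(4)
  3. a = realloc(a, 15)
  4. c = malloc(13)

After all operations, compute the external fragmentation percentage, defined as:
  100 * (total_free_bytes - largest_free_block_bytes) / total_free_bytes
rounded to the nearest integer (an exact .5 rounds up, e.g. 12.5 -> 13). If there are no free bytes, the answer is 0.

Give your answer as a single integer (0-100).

Op 1: a = malloc(5) -> a = 0; heap: [0-4 ALLOC][5-57 FREE]
Op 2: b = malloc(4) -> b = 5; heap: [0-4 ALLOC][5-8 ALLOC][9-57 FREE]
Op 3: a = realloc(a, 15) -> a = 9; heap: [0-4 FREE][5-8 ALLOC][9-23 ALLOC][24-57 FREE]
Op 4: c = malloc(13) -> c = 24; heap: [0-4 FREE][5-8 ALLOC][9-23 ALLOC][24-36 ALLOC][37-57 FREE]
Free blocks: [5 21] total_free=26 largest=21 -> 100*(26-21)/26 = 500/26 ≈ 19.231 -> rounds to 19

Answer: 19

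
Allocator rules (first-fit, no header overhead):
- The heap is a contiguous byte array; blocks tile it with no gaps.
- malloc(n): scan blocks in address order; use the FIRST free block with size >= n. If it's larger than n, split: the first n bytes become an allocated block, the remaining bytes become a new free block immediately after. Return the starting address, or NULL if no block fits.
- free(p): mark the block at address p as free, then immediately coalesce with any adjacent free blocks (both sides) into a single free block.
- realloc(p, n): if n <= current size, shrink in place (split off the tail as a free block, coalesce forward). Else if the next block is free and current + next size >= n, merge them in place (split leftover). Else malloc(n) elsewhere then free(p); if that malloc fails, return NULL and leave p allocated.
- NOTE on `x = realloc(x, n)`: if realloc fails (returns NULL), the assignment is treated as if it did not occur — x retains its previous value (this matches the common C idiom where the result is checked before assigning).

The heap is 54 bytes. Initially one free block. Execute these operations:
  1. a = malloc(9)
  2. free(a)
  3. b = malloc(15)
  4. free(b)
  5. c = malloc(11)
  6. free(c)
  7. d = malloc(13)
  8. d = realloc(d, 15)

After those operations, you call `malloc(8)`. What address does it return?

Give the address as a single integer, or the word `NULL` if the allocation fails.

Answer: 15

Derivation:
Op 1: a = malloc(9) -> a = 0; heap: [0-8 ALLOC][9-53 FREE]
Op 2: free(a) -> (freed a); heap: [0-53 FREE]
Op 3: b = malloc(15) -> b = 0; heap: [0-14 ALLOC][15-53 FREE]
Op 4: free(b) -> (freed b); heap: [0-53 FREE]
Op 5: c = malloc(11) -> c = 0; heap: [0-10 ALLOC][11-53 FREE]
Op 6: free(c) -> (freed c); heap: [0-53 FREE]
Op 7: d = malloc(13) -> d = 0; heap: [0-12 ALLOC][13-53 FREE]
Op 8: d = realloc(d, 15) -> d = 0; heap: [0-14 ALLOC][15-53 FREE]
malloc(8): first-fit scan over [0-14 ALLOC][15-53 FREE] -> 15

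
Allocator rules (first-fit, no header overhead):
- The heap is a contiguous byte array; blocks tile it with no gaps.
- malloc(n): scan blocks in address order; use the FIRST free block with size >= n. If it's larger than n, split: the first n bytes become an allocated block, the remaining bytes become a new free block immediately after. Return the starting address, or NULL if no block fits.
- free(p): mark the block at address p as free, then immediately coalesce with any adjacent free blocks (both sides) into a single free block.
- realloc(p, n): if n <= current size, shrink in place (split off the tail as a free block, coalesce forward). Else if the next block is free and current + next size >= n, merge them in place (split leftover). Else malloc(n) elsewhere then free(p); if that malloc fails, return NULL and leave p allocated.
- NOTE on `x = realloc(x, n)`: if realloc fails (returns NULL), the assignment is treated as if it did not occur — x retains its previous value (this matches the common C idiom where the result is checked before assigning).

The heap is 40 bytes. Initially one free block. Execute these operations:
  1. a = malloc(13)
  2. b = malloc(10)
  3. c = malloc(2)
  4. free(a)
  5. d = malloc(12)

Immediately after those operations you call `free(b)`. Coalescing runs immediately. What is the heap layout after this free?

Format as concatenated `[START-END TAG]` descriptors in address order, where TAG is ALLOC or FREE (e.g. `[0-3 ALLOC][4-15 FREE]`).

Answer: [0-11 ALLOC][12-22 FREE][23-24 ALLOC][25-39 FREE]

Derivation:
Op 1: a = malloc(13) -> a = 0; heap: [0-12 ALLOC][13-39 FREE]
Op 2: b = malloc(10) -> b = 13; heap: [0-12 ALLOC][13-22 ALLOC][23-39 FREE]
Op 3: c = malloc(2) -> c = 23; heap: [0-12 ALLOC][13-22 ALLOC][23-24 ALLOC][25-39 FREE]
Op 4: free(a) -> (freed a); heap: [0-12 FREE][13-22 ALLOC][23-24 ALLOC][25-39 FREE]
Op 5: d = malloc(12) -> d = 0; heap: [0-11 ALLOC][12-12 FREE][13-22 ALLOC][23-24 ALLOC][25-39 FREE]
free(b): b = 13 -> block [13-22 ALLOC]; mark free, coalesce with adjacent free neighbors -> [0-11 ALLOC][12-22 FREE][23-24 ALLOC][25-39 FREE]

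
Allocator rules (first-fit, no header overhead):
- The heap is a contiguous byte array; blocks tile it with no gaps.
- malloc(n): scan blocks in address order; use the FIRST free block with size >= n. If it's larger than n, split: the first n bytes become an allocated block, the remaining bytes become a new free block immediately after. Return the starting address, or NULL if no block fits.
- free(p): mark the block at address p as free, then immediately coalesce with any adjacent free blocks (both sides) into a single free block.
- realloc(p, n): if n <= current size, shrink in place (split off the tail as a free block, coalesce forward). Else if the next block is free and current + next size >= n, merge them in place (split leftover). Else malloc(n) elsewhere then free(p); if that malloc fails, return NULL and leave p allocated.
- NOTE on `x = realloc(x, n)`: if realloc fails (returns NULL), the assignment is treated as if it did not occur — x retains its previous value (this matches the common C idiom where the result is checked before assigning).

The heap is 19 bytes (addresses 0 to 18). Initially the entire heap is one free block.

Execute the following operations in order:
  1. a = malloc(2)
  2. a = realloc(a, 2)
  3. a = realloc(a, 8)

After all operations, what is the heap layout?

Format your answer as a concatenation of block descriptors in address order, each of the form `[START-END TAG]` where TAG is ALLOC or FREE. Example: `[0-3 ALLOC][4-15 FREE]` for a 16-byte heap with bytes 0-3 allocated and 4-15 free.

Op 1: a = malloc(2) -> a = 0; heap: [0-1 ALLOC][2-18 FREE]
Op 2: a = realloc(a, 2) -> a = 0; heap: [0-1 ALLOC][2-18 FREE]
Op 3: a = realloc(a, 8) -> a = 0; heap: [0-7 ALLOC][8-18 FREE]

Answer: [0-7 ALLOC][8-18 FREE]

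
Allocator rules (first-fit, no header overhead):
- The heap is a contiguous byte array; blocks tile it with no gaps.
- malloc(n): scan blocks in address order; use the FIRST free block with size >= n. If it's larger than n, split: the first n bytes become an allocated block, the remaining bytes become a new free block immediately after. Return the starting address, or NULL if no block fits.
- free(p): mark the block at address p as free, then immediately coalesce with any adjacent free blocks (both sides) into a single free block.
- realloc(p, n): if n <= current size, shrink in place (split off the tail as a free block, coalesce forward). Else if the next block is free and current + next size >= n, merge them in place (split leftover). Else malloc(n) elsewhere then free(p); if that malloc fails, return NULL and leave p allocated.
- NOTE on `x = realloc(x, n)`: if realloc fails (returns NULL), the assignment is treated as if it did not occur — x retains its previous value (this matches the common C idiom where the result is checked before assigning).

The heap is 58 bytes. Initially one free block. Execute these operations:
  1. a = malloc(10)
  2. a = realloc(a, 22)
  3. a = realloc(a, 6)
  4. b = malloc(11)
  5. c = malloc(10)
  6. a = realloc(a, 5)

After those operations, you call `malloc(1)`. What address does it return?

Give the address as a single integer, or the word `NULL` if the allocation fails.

Answer: 5

Derivation:
Op 1: a = malloc(10) -> a = 0; heap: [0-9 ALLOC][10-57 FREE]
Op 2: a = realloc(a, 22) -> a = 0; heap: [0-21 ALLOC][22-57 FREE]
Op 3: a = realloc(a, 6) -> a = 0; heap: [0-5 ALLOC][6-57 FREE]
Op 4: b = malloc(11) -> b = 6; heap: [0-5 ALLOC][6-16 ALLOC][17-57 FREE]
Op 5: c = malloc(10) -> c = 17; heap: [0-5 ALLOC][6-16 ALLOC][17-26 ALLOC][27-57 FREE]
Op 6: a = realloc(a, 5) -> a = 0; heap: [0-4 ALLOC][5-5 FREE][6-16 ALLOC][17-26 ALLOC][27-57 FREE]
malloc(1): first-fit scan over [0-4 ALLOC][5-5 FREE][6-16 ALLOC][17-26 ALLOC][27-57 FREE] -> 5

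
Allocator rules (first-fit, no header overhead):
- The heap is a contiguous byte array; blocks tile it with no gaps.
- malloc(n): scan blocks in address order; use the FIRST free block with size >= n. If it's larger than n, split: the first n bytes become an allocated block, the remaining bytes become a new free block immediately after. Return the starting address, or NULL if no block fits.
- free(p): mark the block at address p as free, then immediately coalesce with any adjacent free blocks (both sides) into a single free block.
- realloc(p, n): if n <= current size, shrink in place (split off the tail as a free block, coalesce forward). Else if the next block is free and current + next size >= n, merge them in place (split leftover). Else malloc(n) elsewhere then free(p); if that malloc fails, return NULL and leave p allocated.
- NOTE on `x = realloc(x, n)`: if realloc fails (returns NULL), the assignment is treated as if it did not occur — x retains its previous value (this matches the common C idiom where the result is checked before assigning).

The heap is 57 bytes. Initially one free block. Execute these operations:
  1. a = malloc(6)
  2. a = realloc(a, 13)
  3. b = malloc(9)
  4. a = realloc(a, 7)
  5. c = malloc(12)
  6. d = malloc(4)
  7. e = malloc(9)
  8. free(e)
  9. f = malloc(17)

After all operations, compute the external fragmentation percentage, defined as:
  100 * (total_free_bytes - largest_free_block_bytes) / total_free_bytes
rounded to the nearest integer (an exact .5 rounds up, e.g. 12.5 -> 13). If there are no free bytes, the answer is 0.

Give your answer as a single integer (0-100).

Op 1: a = malloc(6) -> a = 0; heap: [0-5 ALLOC][6-56 FREE]
Op 2: a = realloc(a, 13) -> a = 0; heap: [0-12 ALLOC][13-56 FREE]
Op 3: b = malloc(9) -> b = 13; heap: [0-12 ALLOC][13-21 ALLOC][22-56 FREE]
Op 4: a = realloc(a, 7) -> a = 0; heap: [0-6 ALLOC][7-12 FREE][13-21 ALLOC][22-56 FREE]
Op 5: c = malloc(12) -> c = 22; heap: [0-6 ALLOC][7-12 FREE][13-21 ALLOC][22-33 ALLOC][34-56 FREE]
Op 6: d = malloc(4) -> d = 7; heap: [0-6 ALLOC][7-10 ALLOC][11-12 FREE][13-21 ALLOC][22-33 ALLOC][34-56 FREE]
Op 7: e = malloc(9) -> e = 34; heap: [0-6 ALLOC][7-10 ALLOC][11-12 FREE][13-21 ALLOC][22-33 ALLOC][34-42 ALLOC][43-56 FREE]
Op 8: free(e) -> (freed e); heap: [0-6 ALLOC][7-10 ALLOC][11-12 FREE][13-21 ALLOC][22-33 ALLOC][34-56 FREE]
Op 9: f = malloc(17) -> f = 34; heap: [0-6 ALLOC][7-10 ALLOC][11-12 FREE][13-21 ALLOC][22-33 ALLOC][34-50 ALLOC][51-56 FREE]
Free blocks: [2 6] total_free=8 largest=6 -> 100*(8-6)/8 = 200/8 = 25

Answer: 25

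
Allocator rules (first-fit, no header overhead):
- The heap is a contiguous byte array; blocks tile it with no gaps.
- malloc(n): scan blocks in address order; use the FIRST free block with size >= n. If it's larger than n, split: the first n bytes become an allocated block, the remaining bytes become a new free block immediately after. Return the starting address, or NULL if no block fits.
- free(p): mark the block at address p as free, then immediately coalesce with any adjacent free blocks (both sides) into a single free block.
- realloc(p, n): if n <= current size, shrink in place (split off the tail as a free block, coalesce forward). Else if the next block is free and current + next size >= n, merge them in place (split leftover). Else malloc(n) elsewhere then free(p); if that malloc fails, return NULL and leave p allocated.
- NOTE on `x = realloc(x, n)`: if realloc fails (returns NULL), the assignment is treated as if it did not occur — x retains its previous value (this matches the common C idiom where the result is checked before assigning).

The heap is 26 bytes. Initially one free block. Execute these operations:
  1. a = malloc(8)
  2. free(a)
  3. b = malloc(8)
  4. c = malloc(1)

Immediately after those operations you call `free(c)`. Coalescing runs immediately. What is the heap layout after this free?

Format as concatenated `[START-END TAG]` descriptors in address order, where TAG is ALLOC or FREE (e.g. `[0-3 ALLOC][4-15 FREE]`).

Answer: [0-7 ALLOC][8-25 FREE]

Derivation:
Op 1: a = malloc(8) -> a = 0; heap: [0-7 ALLOC][8-25 FREE]
Op 2: free(a) -> (freed a); heap: [0-25 FREE]
Op 3: b = malloc(8) -> b = 0; heap: [0-7 ALLOC][8-25 FREE]
Op 4: c = malloc(1) -> c = 8; heap: [0-7 ALLOC][8-8 ALLOC][9-25 FREE]
free(c): c = 8 -> block [8-8 ALLOC]; mark free, coalesce with adjacent free neighbors -> [0-7 ALLOC][8-25 FREE]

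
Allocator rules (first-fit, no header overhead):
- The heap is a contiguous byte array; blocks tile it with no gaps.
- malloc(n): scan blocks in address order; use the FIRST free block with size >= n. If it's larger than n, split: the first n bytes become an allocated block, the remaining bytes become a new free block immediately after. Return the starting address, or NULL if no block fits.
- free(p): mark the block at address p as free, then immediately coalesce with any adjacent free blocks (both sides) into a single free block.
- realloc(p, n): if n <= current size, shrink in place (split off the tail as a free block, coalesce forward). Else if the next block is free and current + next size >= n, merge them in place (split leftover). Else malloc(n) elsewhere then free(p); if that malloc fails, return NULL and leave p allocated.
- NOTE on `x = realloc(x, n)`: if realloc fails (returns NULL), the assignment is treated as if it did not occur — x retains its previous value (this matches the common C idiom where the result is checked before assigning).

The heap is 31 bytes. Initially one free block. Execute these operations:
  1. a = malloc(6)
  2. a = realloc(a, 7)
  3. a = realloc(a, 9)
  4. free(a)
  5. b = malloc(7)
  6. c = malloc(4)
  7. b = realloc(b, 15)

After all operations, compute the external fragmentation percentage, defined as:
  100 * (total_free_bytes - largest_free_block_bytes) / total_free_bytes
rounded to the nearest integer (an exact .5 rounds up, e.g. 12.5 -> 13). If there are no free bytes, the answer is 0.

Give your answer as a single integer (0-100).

Answer: 42

Derivation:
Op 1: a = malloc(6) -> a = 0; heap: [0-5 ALLOC][6-30 FREE]
Op 2: a = realloc(a, 7) -> a = 0; heap: [0-6 ALLOC][7-30 FREE]
Op 3: a = realloc(a, 9) -> a = 0; heap: [0-8 ALLOC][9-30 FREE]
Op 4: free(a) -> (freed a); heap: [0-30 FREE]
Op 5: b = malloc(7) -> b = 0; heap: [0-6 ALLOC][7-30 FREE]
Op 6: c = malloc(4) -> c = 7; heap: [0-6 ALLOC][7-10 ALLOC][11-30 FREE]
Op 7: b = realloc(b, 15) -> b = 11; heap: [0-6 FREE][7-10 ALLOC][11-25 ALLOC][26-30 FREE]
Free blocks: [7 5] total_free=12 largest=7 -> 100*(12-7)/12 = 500/12 ≈ 41.667 -> rounds to 42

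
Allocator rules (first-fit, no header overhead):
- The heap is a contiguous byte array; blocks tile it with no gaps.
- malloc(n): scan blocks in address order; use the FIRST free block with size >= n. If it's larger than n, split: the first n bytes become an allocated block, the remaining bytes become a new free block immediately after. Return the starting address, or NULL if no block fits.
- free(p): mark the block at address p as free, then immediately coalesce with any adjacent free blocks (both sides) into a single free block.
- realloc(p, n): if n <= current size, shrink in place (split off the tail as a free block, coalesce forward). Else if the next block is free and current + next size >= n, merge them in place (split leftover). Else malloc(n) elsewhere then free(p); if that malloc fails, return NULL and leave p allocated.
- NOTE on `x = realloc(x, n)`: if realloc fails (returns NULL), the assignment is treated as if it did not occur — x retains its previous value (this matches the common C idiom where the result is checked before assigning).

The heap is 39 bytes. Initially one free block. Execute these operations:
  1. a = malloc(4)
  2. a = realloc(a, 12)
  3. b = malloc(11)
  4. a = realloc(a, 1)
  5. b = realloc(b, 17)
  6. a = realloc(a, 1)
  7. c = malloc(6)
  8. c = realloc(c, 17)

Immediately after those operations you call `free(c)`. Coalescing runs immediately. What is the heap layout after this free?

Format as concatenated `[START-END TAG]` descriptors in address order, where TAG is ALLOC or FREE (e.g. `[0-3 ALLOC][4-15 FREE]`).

Op 1: a = malloc(4) -> a = 0; heap: [0-3 ALLOC][4-38 FREE]
Op 2: a = realloc(a, 12) -> a = 0; heap: [0-11 ALLOC][12-38 FREE]
Op 3: b = malloc(11) -> b = 12; heap: [0-11 ALLOC][12-22 ALLOC][23-38 FREE]
Op 4: a = realloc(a, 1) -> a = 0; heap: [0-0 ALLOC][1-11 FREE][12-22 ALLOC][23-38 FREE]
Op 5: b = realloc(b, 17) -> b = 12; heap: [0-0 ALLOC][1-11 FREE][12-28 ALLOC][29-38 FREE]
Op 6: a = realloc(a, 1) -> a = 0; heap: [0-0 ALLOC][1-11 FREE][12-28 ALLOC][29-38 FREE]
Op 7: c = malloc(6) -> c = 1; heap: [0-0 ALLOC][1-6 ALLOC][7-11 FREE][12-28 ALLOC][29-38 FREE]
Op 8: c = realloc(c, 17) -> NULL (c unchanged); heap: [0-0 ALLOC][1-6 ALLOC][7-11 FREE][12-28 ALLOC][29-38 FREE]
free(c): c = 1 -> block [1-6 ALLOC]; mark free, coalesce with adjacent free neighbors -> [0-0 ALLOC][1-11 FREE][12-28 ALLOC][29-38 FREE]

Answer: [0-0 ALLOC][1-11 FREE][12-28 ALLOC][29-38 FREE]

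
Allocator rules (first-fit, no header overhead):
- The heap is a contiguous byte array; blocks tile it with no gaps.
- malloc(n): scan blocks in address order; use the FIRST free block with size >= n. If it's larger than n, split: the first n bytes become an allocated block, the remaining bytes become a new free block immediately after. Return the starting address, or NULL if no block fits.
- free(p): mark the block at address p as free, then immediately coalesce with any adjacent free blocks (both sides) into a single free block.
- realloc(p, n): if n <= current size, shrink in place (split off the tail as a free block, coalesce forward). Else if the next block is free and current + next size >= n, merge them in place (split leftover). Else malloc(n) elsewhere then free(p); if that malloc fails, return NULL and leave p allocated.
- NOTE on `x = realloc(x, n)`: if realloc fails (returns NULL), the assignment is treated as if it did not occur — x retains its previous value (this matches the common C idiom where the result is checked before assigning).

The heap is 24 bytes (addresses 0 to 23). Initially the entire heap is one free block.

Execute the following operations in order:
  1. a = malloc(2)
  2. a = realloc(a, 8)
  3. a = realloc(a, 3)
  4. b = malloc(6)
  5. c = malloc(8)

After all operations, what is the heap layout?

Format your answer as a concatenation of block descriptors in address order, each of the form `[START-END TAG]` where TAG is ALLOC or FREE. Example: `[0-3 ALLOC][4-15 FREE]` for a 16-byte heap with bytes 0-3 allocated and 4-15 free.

Answer: [0-2 ALLOC][3-8 ALLOC][9-16 ALLOC][17-23 FREE]

Derivation:
Op 1: a = malloc(2) -> a = 0; heap: [0-1 ALLOC][2-23 FREE]
Op 2: a = realloc(a, 8) -> a = 0; heap: [0-7 ALLOC][8-23 FREE]
Op 3: a = realloc(a, 3) -> a = 0; heap: [0-2 ALLOC][3-23 FREE]
Op 4: b = malloc(6) -> b = 3; heap: [0-2 ALLOC][3-8 ALLOC][9-23 FREE]
Op 5: c = malloc(8) -> c = 9; heap: [0-2 ALLOC][3-8 ALLOC][9-16 ALLOC][17-23 FREE]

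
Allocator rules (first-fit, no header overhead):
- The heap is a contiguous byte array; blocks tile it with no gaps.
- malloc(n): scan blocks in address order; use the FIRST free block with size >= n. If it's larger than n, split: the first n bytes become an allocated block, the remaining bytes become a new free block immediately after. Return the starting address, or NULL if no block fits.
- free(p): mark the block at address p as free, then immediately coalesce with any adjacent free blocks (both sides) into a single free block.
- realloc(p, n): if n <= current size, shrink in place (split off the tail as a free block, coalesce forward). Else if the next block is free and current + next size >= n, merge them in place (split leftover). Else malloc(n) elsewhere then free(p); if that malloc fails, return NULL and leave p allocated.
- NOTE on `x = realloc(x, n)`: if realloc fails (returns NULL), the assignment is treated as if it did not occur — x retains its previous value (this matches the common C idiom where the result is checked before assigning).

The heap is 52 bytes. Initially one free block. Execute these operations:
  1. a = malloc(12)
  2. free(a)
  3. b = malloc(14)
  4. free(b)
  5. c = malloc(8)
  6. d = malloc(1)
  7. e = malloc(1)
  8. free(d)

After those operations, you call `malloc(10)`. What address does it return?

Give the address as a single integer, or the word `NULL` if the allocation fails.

Answer: 10

Derivation:
Op 1: a = malloc(12) -> a = 0; heap: [0-11 ALLOC][12-51 FREE]
Op 2: free(a) -> (freed a); heap: [0-51 FREE]
Op 3: b = malloc(14) -> b = 0; heap: [0-13 ALLOC][14-51 FREE]
Op 4: free(b) -> (freed b); heap: [0-51 FREE]
Op 5: c = malloc(8) -> c = 0; heap: [0-7 ALLOC][8-51 FREE]
Op 6: d = malloc(1) -> d = 8; heap: [0-7 ALLOC][8-8 ALLOC][9-51 FREE]
Op 7: e = malloc(1) -> e = 9; heap: [0-7 ALLOC][8-8 ALLOC][9-9 ALLOC][10-51 FREE]
Op 8: free(d) -> (freed d); heap: [0-7 ALLOC][8-8 FREE][9-9 ALLOC][10-51 FREE]
malloc(10): first-fit scan over [0-7 ALLOC][8-8 FREE][9-9 ALLOC][10-51 FREE] -> 10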